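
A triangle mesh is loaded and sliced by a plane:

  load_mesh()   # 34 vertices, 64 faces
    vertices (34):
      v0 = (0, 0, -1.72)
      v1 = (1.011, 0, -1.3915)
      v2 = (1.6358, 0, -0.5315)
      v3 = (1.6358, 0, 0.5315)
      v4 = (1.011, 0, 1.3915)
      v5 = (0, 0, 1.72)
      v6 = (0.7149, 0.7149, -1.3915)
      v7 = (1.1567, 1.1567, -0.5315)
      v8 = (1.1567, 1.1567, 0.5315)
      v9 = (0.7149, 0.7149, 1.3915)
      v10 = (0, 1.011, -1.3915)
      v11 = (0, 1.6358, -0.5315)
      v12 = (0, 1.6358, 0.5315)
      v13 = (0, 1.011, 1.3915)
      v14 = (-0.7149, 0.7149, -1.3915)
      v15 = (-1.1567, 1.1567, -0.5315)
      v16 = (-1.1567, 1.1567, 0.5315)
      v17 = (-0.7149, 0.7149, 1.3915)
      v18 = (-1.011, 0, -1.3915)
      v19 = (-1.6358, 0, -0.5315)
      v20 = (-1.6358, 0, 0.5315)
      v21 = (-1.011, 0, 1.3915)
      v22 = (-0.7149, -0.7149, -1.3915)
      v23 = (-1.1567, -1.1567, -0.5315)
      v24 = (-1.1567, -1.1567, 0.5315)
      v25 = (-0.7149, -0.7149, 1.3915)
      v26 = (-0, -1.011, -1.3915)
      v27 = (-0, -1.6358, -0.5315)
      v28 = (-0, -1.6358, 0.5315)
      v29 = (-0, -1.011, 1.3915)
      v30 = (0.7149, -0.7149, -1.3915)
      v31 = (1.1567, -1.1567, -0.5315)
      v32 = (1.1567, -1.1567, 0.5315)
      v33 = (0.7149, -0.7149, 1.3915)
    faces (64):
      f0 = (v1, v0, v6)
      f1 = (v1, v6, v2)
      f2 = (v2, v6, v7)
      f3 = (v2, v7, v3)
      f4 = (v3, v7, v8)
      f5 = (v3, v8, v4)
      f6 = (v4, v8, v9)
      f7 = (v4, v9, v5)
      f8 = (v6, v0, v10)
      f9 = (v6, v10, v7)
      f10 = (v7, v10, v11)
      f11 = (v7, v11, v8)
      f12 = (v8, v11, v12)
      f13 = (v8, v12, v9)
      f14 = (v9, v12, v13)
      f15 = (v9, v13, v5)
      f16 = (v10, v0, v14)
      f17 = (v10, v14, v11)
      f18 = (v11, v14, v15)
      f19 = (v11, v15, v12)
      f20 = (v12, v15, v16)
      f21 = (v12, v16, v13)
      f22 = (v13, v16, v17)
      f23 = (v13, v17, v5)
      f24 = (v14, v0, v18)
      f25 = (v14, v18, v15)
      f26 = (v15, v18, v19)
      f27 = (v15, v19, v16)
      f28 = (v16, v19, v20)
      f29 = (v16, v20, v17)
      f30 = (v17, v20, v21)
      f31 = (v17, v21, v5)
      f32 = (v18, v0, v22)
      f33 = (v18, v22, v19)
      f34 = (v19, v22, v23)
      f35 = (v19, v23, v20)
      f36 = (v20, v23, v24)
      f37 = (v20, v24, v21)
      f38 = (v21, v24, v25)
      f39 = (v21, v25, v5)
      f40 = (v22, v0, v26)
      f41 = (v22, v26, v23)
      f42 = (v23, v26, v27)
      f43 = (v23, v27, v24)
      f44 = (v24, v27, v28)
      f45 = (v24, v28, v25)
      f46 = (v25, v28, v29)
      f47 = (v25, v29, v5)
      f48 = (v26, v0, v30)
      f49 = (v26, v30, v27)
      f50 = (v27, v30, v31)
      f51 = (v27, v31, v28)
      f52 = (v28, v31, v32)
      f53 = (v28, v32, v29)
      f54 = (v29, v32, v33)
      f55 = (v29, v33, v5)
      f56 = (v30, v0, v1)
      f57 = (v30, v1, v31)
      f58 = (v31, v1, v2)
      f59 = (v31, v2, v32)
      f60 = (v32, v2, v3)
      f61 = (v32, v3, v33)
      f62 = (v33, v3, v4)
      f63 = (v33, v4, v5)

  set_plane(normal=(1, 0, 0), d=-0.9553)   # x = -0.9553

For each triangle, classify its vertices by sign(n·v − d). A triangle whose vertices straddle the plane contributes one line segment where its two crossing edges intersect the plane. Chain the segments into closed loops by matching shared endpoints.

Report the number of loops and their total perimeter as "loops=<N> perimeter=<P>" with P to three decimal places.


Straddling triangles (20 of 64):
  (v11,v14,v15) [++-] → (-0.9553, 0.9553, -0.923542)–(-0.9553, 1.24012, -0.5315)  len=0.4846
  (v11,v15,v12) [+-+] → (-0.9553, 1.24012, -0.5315)–(-0.9553, 1.24012, -0.346415)  len=0.1851
  (v12,v15,v16) [+--] → (-0.9553, 1.24012, -0.346415)–(-0.9553, 1.24012, 0.5315)  len=0.8779
  (v12,v16,v13) [+-+] → (-0.9553, 1.24012, 0.5315)–(-0.9553, 1.13133, 0.68124)  len=0.1851
  (v13,v16,v17) [+-+] → (-0.9553, 1.13133, 0.68124)–(-0.9553, 0.9553, 0.923542)  len=0.2995
  (v14,v0,v18) [++-] → (-0.9553, 0, -1.4096)–(-0.9553, 0.134481, -1.3915)  len=0.1357
  (v14,v18,v15) [+--] → (-0.9553, 0.134481, -1.3915)–(-0.9553, 0.9553, -0.923542)  len=0.9448
  (v16,v20,v17) [--+] → (-0.9553, 0.528276, 1.167)–(-0.9553, 0.9553, 0.923542)  len=0.4915
  (v17,v20,v21) [+--] → (-0.9553, 0.528276, 1.167)–(-0.9553, 0.134481, 1.3915)  len=0.4533
  (v17,v21,v5) [+-+] → (-0.9553, 0.134481, 1.3915)–(-0.9553, 0, 1.4096)  len=0.1357
  (v18,v0,v22) [-++] → (-0.9553, 0, -1.4096)–(-0.9553, -0.134481, -1.3915)  len=0.1357
  (v18,v22,v19) [-+-] → (-0.9553, -0.134481, -1.3915)–(-0.9553, -0.528276, -1.167)  len=0.4533
  (v19,v22,v23) [-+-] → (-0.9553, -0.528276, -1.167)–(-0.9553, -0.9553, -0.923542)  len=0.4915
  (v21,v24,v25) [--+] → (-0.9553, -0.9553, 0.923542)–(-0.9553, -0.134481, 1.3915)  len=0.9448
  (v21,v25,v5) [-++] → (-0.9553, -0.134481, 1.3915)–(-0.9553, 0, 1.4096)  len=0.1357
  (v22,v26,v23) [++-] → (-0.9553, -1.13133, -0.68124)–(-0.9553, -0.9553, -0.923542)  len=0.2995
  (v23,v26,v27) [-++] → (-0.9553, -1.13133, -0.68124)–(-0.9553, -1.24012, -0.5315)  len=0.1851
  (v23,v27,v24) [-+-] → (-0.9553, -1.24012, -0.5315)–(-0.9553, -1.24012, 0.346415)  len=0.8779
  (v24,v27,v28) [-++] → (-0.9553, -1.24012, 0.346415)–(-0.9553, -1.24012, 0.5315)  len=0.1851
  (v24,v28,v25) [-++] → (-0.9553, -1.24012, 0.5315)–(-0.9553, -0.9553, 0.923542)  len=0.4846

Chained into 1 loop(s):
  loop 1: 20 segments, perimeter = 8.3865
Total perimeter = 8.386

loops=1 perimeter=8.386


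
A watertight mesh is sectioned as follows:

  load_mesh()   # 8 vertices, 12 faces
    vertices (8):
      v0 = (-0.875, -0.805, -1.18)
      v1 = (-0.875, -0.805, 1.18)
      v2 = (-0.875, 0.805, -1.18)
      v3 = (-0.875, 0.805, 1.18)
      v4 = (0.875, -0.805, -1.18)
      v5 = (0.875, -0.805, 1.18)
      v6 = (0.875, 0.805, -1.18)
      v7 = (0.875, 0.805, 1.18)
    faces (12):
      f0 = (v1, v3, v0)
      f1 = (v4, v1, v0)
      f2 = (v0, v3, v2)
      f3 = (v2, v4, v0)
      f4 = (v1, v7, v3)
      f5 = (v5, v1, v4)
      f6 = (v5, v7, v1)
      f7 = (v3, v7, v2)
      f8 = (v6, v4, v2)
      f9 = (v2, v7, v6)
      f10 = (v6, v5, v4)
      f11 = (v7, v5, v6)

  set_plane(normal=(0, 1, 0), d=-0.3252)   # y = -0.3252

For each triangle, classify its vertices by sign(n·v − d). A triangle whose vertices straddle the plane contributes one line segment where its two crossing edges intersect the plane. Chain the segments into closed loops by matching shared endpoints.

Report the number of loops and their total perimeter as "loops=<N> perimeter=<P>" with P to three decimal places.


Straddling triangles (8 of 12):
  (v1,v3,v0) [-+-] → (-0.875, -0.3252, 1.18)–(-0.875, -0.3252, -0.476691)  len=1.6567
  (v0,v3,v2) [-++] → (-0.875, -0.3252, -0.476691)–(-0.875, -0.3252, -1.18)  len=0.7033
  (v2,v4,v0) [+--] → (0.353478, -0.3252, -1.18)–(-0.875, -0.3252, -1.18)  len=1.2285
  (v1,v7,v3) [-++] → (-0.353478, -0.3252, 1.18)–(-0.875, -0.3252, 1.18)  len=0.5215
  (v5,v7,v1) [-+-] → (0.875, -0.3252, 1.18)–(-0.353478, -0.3252, 1.18)  len=1.2285
  (v6,v4,v2) [+-+] → (0.875, -0.3252, -1.18)–(0.353478, -0.3252, -1.18)  len=0.5215
  (v6,v5,v4) [+--] → (0.875, -0.3252, 0.476691)–(0.875, -0.3252, -1.18)  len=1.6567
  (v7,v5,v6) [+-+] → (0.875, -0.3252, 1.18)–(0.875, -0.3252, 0.476691)  len=0.7033

Chained into 1 loop(s):
  loop 1: 8 segments, perimeter = 8.2200
Total perimeter = 8.220

loops=1 perimeter=8.220


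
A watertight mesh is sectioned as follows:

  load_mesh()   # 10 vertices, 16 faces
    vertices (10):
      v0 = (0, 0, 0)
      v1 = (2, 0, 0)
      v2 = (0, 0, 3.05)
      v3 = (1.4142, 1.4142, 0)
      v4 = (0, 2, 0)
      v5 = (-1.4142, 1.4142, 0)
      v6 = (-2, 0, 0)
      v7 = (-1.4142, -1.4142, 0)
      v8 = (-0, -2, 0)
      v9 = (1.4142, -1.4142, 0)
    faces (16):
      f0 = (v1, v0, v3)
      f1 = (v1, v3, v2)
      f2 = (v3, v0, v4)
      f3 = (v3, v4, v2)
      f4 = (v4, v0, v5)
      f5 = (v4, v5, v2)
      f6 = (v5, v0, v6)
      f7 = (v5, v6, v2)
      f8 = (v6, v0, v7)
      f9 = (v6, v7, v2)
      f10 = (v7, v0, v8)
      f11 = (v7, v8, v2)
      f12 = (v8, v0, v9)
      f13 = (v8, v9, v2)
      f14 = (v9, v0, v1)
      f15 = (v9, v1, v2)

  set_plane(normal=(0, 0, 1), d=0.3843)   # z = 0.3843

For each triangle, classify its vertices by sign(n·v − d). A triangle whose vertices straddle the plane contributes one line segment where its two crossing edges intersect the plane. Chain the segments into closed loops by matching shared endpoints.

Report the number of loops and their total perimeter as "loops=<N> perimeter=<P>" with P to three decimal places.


Straddling triangles (8 of 16):
  (v1,v3,v2) [--+] → (1.23601, 1.23601, 0.3843)–(1.748, 0, 0.3843)  len=1.3379
  (v3,v4,v2) [--+] → (0, 1.748, 0.3843)–(1.23601, 1.23601, 0.3843)  len=1.3379
  (v4,v5,v2) [--+] → (-1.23601, 1.23601, 0.3843)–(0, 1.748, 0.3843)  len=1.3379
  (v5,v6,v2) [--+] → (-1.748, 0, 0.3843)–(-1.23601, 1.23601, 0.3843)  len=1.3379
  (v6,v7,v2) [--+] → (-1.23601, -1.23601, 0.3843)–(-1.748, 0, 0.3843)  len=1.3379
  (v7,v8,v2) [--+] → (0, -1.748, 0.3843)–(-1.23601, -1.23601, 0.3843)  len=1.3379
  (v8,v9,v2) [--+] → (1.23601, -1.23601, 0.3843)–(0, -1.748, 0.3843)  len=1.3379
  (v9,v1,v2) [--+] → (1.748, 0, 0.3843)–(1.23601, -1.23601, 0.3843)  len=1.3379

Chained into 1 loop(s):
  loop 1: 8 segments, perimeter = 10.7028
Total perimeter = 10.703

loops=1 perimeter=10.703


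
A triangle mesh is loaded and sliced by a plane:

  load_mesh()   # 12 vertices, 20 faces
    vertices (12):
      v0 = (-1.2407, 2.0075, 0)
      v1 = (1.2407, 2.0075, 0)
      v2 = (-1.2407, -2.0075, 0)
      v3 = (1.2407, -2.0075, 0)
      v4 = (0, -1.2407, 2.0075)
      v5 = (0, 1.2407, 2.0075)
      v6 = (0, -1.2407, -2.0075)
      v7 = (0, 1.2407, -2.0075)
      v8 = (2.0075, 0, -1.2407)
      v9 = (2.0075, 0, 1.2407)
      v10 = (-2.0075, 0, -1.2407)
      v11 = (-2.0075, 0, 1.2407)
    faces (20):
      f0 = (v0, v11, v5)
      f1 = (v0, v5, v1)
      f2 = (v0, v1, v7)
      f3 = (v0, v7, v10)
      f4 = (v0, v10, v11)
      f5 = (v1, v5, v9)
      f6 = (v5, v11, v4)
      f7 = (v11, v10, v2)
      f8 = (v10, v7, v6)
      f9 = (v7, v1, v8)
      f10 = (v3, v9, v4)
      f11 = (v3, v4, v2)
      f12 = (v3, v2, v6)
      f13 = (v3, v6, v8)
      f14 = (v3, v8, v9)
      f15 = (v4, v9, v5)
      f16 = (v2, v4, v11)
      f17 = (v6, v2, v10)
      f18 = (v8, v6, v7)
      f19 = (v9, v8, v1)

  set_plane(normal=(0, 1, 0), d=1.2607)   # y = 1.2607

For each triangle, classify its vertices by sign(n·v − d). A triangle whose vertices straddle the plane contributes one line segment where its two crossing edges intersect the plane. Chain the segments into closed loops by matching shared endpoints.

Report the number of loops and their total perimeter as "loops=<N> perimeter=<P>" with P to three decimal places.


Straddling triangles (8 of 20):
  (v0,v11,v5) [+--] → (-1.52595, 1.2607, 0.461547)–(-0.0323605, 1.2607, 1.95514)  len=2.1123
  (v0,v5,v1) [+-+] → (-0.0323605, 1.2607, 1.95514)–(0.0323605, 1.2607, 1.95514)  len=0.0647
  (v0,v1,v7) [++-] → (0.0323605, 1.2607, -1.95514)–(-0.0323605, 1.2607, -1.95514)  len=0.0647
  (v0,v7,v10) [+--] → (-0.0323605, 1.2607, -1.95514)–(-1.52595, 1.2607, -0.461547)  len=2.1123
  (v0,v10,v11) [+--] → (-1.52595, 1.2607, -0.461547)–(-1.52595, 1.2607, 0.461547)  len=0.9231
  (v1,v5,v9) [+--] → (0.0323605, 1.2607, 1.95514)–(1.52595, 1.2607, 0.461547)  len=2.1123
  (v7,v1,v8) [-+-] → (0.0323605, 1.2607, -1.95514)–(1.52595, 1.2607, -0.461547)  len=2.1123
  (v9,v8,v1) [--+] → (1.52595, 1.2607, -0.461547)–(1.52595, 1.2607, 0.461547)  len=0.9231

Chained into 1 loop(s):
  loop 1: 8 segments, perimeter = 10.4247
Total perimeter = 10.425

loops=1 perimeter=10.425


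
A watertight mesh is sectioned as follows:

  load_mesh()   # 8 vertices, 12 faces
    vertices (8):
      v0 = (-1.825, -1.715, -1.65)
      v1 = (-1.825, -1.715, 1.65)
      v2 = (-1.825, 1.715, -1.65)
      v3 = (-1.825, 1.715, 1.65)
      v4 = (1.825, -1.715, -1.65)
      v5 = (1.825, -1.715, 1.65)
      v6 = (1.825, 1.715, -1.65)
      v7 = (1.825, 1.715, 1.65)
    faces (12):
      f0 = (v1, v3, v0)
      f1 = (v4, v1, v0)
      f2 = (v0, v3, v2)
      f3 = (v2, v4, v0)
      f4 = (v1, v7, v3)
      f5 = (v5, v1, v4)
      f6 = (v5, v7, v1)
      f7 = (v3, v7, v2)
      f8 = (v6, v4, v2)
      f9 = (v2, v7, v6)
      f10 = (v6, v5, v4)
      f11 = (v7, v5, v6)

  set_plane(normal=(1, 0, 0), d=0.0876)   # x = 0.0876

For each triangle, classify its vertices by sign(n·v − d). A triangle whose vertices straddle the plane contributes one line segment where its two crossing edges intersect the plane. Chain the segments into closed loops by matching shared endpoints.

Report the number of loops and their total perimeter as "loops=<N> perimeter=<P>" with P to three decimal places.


Straddling triangles (8 of 12):
  (v4,v1,v0) [+--] → (0.0876, -1.715, -0.0792)–(0.0876, -1.715, -1.65)  len=1.5708
  (v2,v4,v0) [-+-] → (0.0876, -0.08232, -1.65)–(0.0876, -1.715, -1.65)  len=1.6327
  (v1,v7,v3) [-+-] → (0.0876, 0.08232, 1.65)–(0.0876, 1.715, 1.65)  len=1.6327
  (v5,v1,v4) [+-+] → (0.0876, -1.715, 1.65)–(0.0876, -1.715, -0.0792)  len=1.7292
  (v5,v7,v1) [++-] → (0.0876, 0.08232, 1.65)–(0.0876, -1.715, 1.65)  len=1.7973
  (v3,v7,v2) [-+-] → (0.0876, 1.715, 1.65)–(0.0876, 1.715, 0.0792)  len=1.5708
  (v6,v4,v2) [++-] → (0.0876, -0.08232, -1.65)–(0.0876, 1.715, -1.65)  len=1.7973
  (v2,v7,v6) [-++] → (0.0876, 1.715, 0.0792)–(0.0876, 1.715, -1.65)  len=1.7292

Chained into 1 loop(s):
  loop 1: 8 segments, perimeter = 13.4600
Total perimeter = 13.460

loops=1 perimeter=13.460


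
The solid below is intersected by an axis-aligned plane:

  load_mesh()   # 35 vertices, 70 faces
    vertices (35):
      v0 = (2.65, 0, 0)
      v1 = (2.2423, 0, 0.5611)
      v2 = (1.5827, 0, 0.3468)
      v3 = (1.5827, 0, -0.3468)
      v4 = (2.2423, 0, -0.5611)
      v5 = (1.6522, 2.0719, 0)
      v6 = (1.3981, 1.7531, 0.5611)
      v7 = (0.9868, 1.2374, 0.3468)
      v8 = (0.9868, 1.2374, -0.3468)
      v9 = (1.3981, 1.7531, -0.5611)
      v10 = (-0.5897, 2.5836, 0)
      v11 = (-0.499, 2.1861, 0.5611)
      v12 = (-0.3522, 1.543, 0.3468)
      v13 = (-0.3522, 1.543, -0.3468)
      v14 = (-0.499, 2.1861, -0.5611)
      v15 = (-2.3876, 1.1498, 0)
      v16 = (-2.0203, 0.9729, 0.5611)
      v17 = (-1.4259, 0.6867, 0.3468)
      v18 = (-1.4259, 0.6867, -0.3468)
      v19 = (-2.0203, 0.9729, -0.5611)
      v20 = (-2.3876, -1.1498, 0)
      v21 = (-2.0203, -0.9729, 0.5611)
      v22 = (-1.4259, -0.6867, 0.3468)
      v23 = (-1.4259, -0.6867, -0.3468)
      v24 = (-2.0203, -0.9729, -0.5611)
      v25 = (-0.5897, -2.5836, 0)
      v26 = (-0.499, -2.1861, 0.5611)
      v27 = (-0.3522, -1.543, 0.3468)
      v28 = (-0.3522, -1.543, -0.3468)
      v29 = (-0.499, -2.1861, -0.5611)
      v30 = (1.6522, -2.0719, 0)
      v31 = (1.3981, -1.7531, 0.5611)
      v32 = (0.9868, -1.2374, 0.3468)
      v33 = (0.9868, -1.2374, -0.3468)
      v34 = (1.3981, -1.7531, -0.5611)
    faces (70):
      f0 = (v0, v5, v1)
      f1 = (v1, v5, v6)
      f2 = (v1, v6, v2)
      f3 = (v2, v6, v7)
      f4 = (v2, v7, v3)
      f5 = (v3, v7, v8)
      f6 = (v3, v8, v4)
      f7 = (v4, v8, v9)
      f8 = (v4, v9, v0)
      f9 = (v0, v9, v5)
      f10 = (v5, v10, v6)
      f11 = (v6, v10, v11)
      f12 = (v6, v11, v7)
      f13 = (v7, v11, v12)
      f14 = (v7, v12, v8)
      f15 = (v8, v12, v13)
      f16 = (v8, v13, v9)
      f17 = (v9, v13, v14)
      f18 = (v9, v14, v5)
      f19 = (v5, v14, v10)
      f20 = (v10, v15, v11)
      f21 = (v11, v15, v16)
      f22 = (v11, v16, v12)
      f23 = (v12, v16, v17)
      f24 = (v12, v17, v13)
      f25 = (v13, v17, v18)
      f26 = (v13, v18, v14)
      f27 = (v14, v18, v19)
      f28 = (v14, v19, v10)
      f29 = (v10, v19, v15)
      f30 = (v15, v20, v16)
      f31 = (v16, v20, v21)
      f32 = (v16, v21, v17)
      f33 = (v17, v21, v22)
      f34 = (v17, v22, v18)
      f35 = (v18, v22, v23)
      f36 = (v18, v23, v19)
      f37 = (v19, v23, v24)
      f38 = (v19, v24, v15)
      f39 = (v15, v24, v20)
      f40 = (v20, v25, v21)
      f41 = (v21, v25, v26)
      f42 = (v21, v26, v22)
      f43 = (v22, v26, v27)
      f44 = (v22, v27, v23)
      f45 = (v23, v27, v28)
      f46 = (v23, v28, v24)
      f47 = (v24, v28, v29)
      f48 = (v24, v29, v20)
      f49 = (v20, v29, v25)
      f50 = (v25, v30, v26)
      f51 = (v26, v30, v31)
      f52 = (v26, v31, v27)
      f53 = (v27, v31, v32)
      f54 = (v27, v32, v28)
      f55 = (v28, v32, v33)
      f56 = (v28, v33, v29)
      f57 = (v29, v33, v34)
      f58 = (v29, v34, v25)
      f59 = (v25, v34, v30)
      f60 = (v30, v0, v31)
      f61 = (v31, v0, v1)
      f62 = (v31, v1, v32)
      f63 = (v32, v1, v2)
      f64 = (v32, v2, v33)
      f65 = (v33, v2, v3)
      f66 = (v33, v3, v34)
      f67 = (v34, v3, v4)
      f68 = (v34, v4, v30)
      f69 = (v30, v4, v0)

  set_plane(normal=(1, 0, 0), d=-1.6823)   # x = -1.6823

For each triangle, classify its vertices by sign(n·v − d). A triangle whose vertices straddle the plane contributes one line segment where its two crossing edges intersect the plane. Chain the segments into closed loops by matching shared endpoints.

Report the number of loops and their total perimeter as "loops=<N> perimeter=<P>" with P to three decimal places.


Straddling triangles (18 of 70):
  (v10,v15,v11) [+-+] → (-1.6823, 1.71227, 0)–(-1.6823, 1.53681, 0.209543)  len=0.2733
  (v11,v15,v16) [+--] → (-1.6823, 1.53681, 0.209543)–(-1.6823, 1.24245, 0.5611)  len=0.4585
  (v11,v16,v12) [+-+] → (-1.6823, 1.24245, 0.5611)–(-1.6823, 1.08842, 0.517677)  len=0.1600
  (v12,v16,v17) [+-+] → (-1.6823, 1.08842, 0.517677)–(-1.6823, 0.810155, 0.43924)  len=0.2891
  (v14,v18,v19) [++-] → (-1.6823, 0.810155, -0.43924)–(-1.6823, 1.24245, -0.5611)  len=0.4491
  (v14,v19,v10) [+-+] → (-1.6823, 1.24245, -0.5611)–(-1.6823, 1.35345, -0.428532)  len=0.1729
  (v10,v19,v15) [+--] → (-1.6823, 1.35345, -0.428532)–(-1.6823, 1.71227, 0)  len=0.5589
  (v16,v21,v17) [--+] → (-1.6823, -0.029184, 0.43924)–(-1.6823, 0.810155, 0.43924)  len=0.8393
  (v17,v21,v22) [+-+] → (-1.6823, -0.029184, 0.43924)–(-1.6823, -0.810155, 0.43924)  len=0.7810
  (v18,v23,v19) [++-] → (-1.6823, 0.029184, -0.43924)–(-1.6823, 0.810155, -0.43924)  len=0.7810
  (v19,v23,v24) [-+-] → (-1.6823, 0.029184, -0.43924)–(-1.6823, -0.810155, -0.43924)  len=0.8393
  (v20,v25,v21) [-+-] → (-1.6823, -1.71227, 0)–(-1.6823, -1.35345, 0.428532)  len=0.5589
  (v21,v25,v26) [-++] → (-1.6823, -1.35345, 0.428532)–(-1.6823, -1.24245, 0.5611)  len=0.1729
  (v21,v26,v22) [-++] → (-1.6823, -1.24245, 0.5611)–(-1.6823, -0.810155, 0.43924)  len=0.4491
  (v23,v28,v24) [++-] → (-1.6823, -1.08842, -0.517677)–(-1.6823, -0.810155, -0.43924)  len=0.2891
  (v24,v28,v29) [-++] → (-1.6823, -1.08842, -0.517677)–(-1.6823, -1.24245, -0.5611)  len=0.1600
  (v24,v29,v20) [-+-] → (-1.6823, -1.24245, -0.5611)–(-1.6823, -1.53681, -0.209543)  len=0.4585
  (v20,v29,v25) [-++] → (-1.6823, -1.53681, -0.209543)–(-1.6823, -1.71227, 0)  len=0.2733

Chained into 1 loop(s):
  loop 1: 18 segments, perimeter = 7.9645
Total perimeter = 7.964

loops=1 perimeter=7.964


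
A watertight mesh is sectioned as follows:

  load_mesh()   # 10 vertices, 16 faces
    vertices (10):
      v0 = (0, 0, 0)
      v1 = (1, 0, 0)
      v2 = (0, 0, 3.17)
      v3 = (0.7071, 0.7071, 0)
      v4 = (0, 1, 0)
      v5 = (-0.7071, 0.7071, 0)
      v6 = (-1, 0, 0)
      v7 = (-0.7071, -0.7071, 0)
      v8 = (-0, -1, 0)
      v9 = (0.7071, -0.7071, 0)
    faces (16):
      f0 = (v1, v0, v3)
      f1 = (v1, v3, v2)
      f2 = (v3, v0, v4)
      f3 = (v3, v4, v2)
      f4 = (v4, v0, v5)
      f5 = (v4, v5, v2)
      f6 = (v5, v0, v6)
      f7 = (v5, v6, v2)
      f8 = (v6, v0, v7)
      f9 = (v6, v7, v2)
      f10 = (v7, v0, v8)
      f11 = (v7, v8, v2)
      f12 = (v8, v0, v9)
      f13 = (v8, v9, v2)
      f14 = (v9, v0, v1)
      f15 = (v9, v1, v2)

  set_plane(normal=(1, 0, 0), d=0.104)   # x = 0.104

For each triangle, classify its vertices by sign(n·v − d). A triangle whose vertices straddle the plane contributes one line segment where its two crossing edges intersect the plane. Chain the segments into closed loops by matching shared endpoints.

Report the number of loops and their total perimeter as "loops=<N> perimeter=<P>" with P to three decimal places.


loops=1 perimeter=7.927

Straddling triangles (8 of 16):
  (v1,v0,v3) [+-+] → (0.104, 0, 0)–(0.104, 0.104, 0)  len=0.1040
  (v1,v3,v2) [++-] → (0.104, 0.104, 2.70376)–(0.104, 0, 2.84032)  len=0.1717
  (v3,v0,v4) [+--] → (0.104, 0.104, 0)–(0.104, 0.95692, 0)  len=0.8529
  (v3,v4,v2) [+--] → (0.104, 0.95692, 0)–(0.104, 0.104, 2.70376)  len=2.8351
  (v8,v0,v9) [--+] → (0.104, -0.104, 0)–(0.104, -0.95692, 0)  len=0.8529
  (v8,v9,v2) [-+-] → (0.104, -0.95692, 0)–(0.104, -0.104, 2.70376)  len=2.8351
  (v9,v0,v1) [+-+] → (0.104, -0.104, 0)–(0.104, 0, 0)  len=0.1040
  (v9,v1,v2) [++-] → (0.104, 0, 2.84032)–(0.104, -0.104, 2.70376)  len=0.1717

Chained into 1 loop(s):
  loop 1: 8 segments, perimeter = 7.9273
Total perimeter = 7.927


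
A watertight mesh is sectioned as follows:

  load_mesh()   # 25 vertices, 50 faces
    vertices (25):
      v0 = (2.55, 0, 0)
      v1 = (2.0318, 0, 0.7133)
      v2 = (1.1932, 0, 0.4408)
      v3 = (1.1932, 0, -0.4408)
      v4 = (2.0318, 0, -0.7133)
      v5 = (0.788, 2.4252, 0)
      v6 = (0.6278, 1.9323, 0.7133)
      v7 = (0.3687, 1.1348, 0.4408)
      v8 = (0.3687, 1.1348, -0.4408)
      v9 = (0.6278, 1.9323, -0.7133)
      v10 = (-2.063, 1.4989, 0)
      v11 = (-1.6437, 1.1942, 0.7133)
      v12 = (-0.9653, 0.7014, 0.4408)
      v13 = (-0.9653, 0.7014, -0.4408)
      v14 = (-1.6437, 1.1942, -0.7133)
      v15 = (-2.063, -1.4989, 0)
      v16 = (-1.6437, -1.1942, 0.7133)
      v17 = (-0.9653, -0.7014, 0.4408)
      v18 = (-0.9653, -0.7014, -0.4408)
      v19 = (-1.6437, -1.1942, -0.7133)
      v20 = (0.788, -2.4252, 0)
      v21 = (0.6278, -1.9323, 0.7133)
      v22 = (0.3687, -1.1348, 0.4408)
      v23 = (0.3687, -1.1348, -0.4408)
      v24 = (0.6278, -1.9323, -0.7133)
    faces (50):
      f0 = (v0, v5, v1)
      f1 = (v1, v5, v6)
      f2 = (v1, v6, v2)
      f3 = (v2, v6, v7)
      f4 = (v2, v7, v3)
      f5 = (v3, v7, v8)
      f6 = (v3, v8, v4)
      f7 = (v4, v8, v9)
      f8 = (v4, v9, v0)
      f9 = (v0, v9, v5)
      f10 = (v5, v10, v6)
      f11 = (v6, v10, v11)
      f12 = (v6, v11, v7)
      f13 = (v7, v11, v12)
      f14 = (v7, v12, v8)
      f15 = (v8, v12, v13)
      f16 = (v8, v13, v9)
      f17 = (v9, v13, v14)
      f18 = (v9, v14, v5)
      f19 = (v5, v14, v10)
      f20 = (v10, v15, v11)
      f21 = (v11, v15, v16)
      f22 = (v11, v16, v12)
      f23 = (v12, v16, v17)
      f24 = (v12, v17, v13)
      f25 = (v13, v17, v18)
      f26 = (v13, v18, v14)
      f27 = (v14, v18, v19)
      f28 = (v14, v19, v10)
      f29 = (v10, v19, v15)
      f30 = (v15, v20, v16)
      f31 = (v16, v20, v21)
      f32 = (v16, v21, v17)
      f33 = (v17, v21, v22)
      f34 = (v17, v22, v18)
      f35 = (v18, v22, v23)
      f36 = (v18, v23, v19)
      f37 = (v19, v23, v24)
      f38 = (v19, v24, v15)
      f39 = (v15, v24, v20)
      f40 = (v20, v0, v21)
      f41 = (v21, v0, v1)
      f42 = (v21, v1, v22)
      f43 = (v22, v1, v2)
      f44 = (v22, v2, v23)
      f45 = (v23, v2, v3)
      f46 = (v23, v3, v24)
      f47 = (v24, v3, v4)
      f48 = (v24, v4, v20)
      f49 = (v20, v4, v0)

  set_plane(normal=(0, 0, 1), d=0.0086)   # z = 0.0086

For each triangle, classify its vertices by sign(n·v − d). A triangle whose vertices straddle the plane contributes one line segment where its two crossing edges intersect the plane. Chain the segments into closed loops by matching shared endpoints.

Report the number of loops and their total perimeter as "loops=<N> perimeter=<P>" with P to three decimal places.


Straddling triangles (20 of 50):
  (v0,v5,v1) [--+] → (0.802996, 2.39596, 0.0086)–(2.54375, 0, 0.0086)  len=2.9616
  (v1,v5,v6) [+-+] → (0.802996, 2.39596, 0.0086)–(0.786069, 2.41926, 0.0086)  len=0.0288
  (v2,v7,v3) [++-] → (0.772907, 0.57847, 0.0086)–(1.1932, 0, 0.0086)  len=0.7150
  (v3,v7,v8) [-+-] → (0.772907, 0.57847, 0.0086)–(0.3687, 1.1348, 0.0086)  len=0.6877
  (v5,v10,v6) [--+] → (-2.03056, 1.50413, 0.0086)–(0.786069, 2.41926, 0.0086)  len=2.9616
  (v6,v10,v11) [+-+] → (-2.03056, 1.50413, 0.0086)–(-2.05794, 1.49523, 0.0086)  len=0.0288
  (v7,v12,v8) [++-] → (-0.311313, 0.913872, 0.0086)–(0.3687, 1.1348, 0.0086)  len=0.7150
  (v8,v12,v13) [-+-] → (-0.311313, 0.913872, 0.0086)–(-0.9653, 0.7014, 0.0086)  len=0.6876
  (v10,v15,v11) [--+] → (-2.05794, -1.46643, 0.0086)–(-2.05794, 1.49523, 0.0086)  len=2.9617
  (v11,v15,v16) [+-+] → (-2.05794, -1.46643, 0.0086)–(-2.05794, -1.49523, 0.0086)  len=0.0288
  (v12,v17,v13) [++-] → (-0.9653, -0.0136843, 0.0086)–(-0.9653, 0.7014, 0.0086)  len=0.7151
  (v13,v17,v18) [-+-] → (-0.9653, -0.0136843, 0.0086)–(-0.9653, -0.7014, 0.0086)  len=0.6877
  (v15,v20,v16) [--+] → (0.758682, -2.41036, 0.0086)–(-2.05794, -1.49523, 0.0086)  len=2.9616
  (v16,v20,v21) [+-+] → (0.758682, -2.41036, 0.0086)–(0.786069, -2.41926, 0.0086)  len=0.0288
  (v17,v22,v18) [++-] → (-0.285287, -0.922328, 0.0086)–(-0.9653, -0.7014, 0.0086)  len=0.7150
  (v18,v22,v23) [-+-] → (-0.285287, -0.922328, 0.0086)–(0.3687, -1.1348, 0.0086)  len=0.6876
  (v20,v0,v21) [--+] → (2.52682, -0.023297, 0.0086)–(0.786069, -2.41926, 0.0086)  len=2.9616
  (v21,v0,v1) [+-+] → (2.52682, -0.023297, 0.0086)–(2.54375, 0, 0.0086)  len=0.0288
  (v22,v2,v23) [++-] → (0.788993, -0.55633, 0.0086)–(0.3687, -1.1348, 0.0086)  len=0.7150
  (v23,v2,v3) [-+-] → (0.788993, -0.55633, 0.0086)–(1.1932, 0, 0.0086)  len=0.6877

Chained into 2 loop(s):
  loop 1: 10 segments, perimeter = 14.9519
  loop 2: 10 segments, perimeter = 7.0135
Total perimeter = 21.965

loops=2 perimeter=21.965


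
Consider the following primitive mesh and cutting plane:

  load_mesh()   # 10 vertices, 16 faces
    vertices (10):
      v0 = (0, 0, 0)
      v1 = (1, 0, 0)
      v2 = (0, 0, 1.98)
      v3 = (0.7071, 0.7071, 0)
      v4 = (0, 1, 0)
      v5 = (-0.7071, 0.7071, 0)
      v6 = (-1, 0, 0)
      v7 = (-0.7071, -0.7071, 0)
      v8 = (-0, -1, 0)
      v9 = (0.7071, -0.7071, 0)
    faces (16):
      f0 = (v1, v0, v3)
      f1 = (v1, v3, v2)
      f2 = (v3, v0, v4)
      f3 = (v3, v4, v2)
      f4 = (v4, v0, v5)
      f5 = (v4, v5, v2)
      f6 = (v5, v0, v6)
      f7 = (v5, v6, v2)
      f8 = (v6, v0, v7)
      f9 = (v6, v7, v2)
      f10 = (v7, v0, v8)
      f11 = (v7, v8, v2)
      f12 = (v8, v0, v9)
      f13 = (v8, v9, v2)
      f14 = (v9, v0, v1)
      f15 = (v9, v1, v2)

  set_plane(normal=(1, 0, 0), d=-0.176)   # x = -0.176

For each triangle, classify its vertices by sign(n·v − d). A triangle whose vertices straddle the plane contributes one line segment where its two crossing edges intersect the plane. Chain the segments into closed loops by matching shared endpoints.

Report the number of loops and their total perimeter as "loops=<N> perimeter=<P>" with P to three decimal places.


Straddling triangles (8 of 16):
  (v4,v0,v5) [++-] → (-0.176, 0.176, 0)–(-0.176, 0.927096, 0)  len=0.7511
  (v4,v5,v2) [+-+] → (-0.176, 0.927096, 0)–(-0.176, 0.176, 1.48717)  len=1.6661
  (v5,v0,v6) [-+-] → (-0.176, 0.176, 0)–(-0.176, 0, 0)  len=0.1760
  (v5,v6,v2) [--+] → (-0.176, 0, 1.63152)–(-0.176, 0.176, 1.48717)  len=0.2276
  (v6,v0,v7) [-+-] → (-0.176, 0, 0)–(-0.176, -0.176, 0)  len=0.1760
  (v6,v7,v2) [--+] → (-0.176, -0.176, 1.48717)–(-0.176, 0, 1.63152)  len=0.2276
  (v7,v0,v8) [-++] → (-0.176, -0.176, 0)–(-0.176, -0.927096, 0)  len=0.7511
  (v7,v8,v2) [-++] → (-0.176, -0.927096, 0)–(-0.176, -0.176, 1.48717)  len=1.6661

Chained into 1 loop(s):
  loop 1: 8 segments, perimeter = 5.6416
Total perimeter = 5.642

loops=1 perimeter=5.642


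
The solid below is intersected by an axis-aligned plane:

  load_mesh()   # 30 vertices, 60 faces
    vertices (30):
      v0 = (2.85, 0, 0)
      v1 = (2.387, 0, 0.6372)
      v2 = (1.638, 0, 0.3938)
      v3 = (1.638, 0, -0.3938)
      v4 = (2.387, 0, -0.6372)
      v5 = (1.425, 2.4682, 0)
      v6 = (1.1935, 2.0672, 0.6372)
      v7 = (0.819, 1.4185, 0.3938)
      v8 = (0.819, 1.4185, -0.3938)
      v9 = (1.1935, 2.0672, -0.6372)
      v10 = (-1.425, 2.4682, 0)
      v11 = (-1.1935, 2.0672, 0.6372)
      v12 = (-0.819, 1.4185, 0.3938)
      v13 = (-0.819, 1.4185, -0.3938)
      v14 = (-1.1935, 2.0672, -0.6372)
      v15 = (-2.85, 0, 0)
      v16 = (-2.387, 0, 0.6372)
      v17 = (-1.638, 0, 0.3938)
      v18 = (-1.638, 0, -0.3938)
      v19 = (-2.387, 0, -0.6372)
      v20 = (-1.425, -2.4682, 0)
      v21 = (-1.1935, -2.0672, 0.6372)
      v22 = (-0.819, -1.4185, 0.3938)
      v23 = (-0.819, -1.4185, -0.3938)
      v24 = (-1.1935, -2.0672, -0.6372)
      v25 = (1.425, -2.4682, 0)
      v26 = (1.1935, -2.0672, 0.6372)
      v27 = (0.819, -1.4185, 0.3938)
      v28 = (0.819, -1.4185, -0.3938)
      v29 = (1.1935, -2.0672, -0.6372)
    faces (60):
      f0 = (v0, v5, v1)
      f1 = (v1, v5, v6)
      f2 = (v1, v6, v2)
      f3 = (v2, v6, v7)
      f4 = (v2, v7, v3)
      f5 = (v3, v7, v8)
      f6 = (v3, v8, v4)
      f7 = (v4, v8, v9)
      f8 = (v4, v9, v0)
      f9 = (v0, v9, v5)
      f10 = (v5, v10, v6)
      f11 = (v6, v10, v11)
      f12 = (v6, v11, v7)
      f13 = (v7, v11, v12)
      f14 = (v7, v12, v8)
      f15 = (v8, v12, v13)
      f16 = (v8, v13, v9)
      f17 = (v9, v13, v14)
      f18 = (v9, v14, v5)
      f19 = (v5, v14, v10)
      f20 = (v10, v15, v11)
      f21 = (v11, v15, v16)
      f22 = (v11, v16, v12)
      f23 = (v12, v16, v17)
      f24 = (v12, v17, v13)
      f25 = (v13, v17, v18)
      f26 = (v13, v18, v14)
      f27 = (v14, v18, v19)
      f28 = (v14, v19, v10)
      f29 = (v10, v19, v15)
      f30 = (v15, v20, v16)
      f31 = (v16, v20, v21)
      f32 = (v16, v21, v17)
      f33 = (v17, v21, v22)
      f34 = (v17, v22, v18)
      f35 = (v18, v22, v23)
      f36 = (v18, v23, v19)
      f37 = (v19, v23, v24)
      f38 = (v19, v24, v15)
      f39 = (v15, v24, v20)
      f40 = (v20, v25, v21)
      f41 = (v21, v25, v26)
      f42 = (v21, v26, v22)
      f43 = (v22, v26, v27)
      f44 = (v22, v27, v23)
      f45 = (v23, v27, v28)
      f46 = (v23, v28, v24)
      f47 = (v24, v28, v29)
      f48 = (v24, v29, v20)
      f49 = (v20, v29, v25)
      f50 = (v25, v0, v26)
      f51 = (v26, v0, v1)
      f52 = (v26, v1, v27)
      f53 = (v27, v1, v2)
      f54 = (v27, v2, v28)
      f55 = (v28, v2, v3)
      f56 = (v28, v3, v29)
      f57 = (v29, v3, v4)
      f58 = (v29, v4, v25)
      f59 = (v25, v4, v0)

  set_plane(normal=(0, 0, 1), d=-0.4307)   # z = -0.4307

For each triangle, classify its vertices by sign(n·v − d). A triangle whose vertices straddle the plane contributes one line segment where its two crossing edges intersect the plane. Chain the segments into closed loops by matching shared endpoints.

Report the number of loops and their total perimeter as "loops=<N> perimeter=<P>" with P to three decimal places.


Straddling triangles (24 of 60):
  (v3,v8,v4) [++-] → (1.05671, 1.20345, -0.4307)–(1.75155, 0, -0.4307)  len=1.3896
  (v4,v8,v9) [-+-] → (1.05671, 1.20345, -0.4307)–(0.875775, 1.51684, -0.4307)  len=0.3619
  (v4,v9,v0) [--+] → (1.73033, 1.39727, -0.4307)–(2.53705, 0, -0.4307)  len=1.6134
  (v0,v9,v5) [+-+] → (1.73033, 1.39727, -0.4307)–(1.26852, 2.19715, -0.4307)  len=0.9236
  (v8,v13,v9) [++-] → (-0.5139, 1.51684, -0.4307)–(0.875775, 1.51684, -0.4307)  len=1.3897
  (v9,v13,v14) [-+-] → (-0.5139, 1.51684, -0.4307)–(-0.875775, 1.51684, -0.4307)  len=0.3619
  (v9,v14,v5) [--+] → (-0.344912, 2.19715, -0.4307)–(1.26852, 2.19715, -0.4307)  len=1.6134
  (v5,v14,v10) [+-+] → (-0.344912, 2.19715, -0.4307)–(-1.26852, 2.19715, -0.4307)  len=0.9236
  (v13,v18,v14) [++-] → (-1.57061, 0.313392, -0.4307)–(-0.875775, 1.51684, -0.4307)  len=1.3896
  (v14,v18,v19) [-+-] → (-1.57061, 0.313392, -0.4307)–(-1.75155, 0, -0.4307)  len=0.3619
  (v14,v19,v10) [--+] → (-2.07524, 0.79988, -0.4307)–(-1.26852, 2.19715, -0.4307)  len=1.6134
  (v10,v19,v15) [+-+] → (-2.07524, 0.79988, -0.4307)–(-2.53705, 0, -0.4307)  len=0.9236
  (v18,v23,v19) [++-] → (-1.05671, -1.20345, -0.4307)–(-1.75155, 0, -0.4307)  len=1.3896
  (v19,v23,v24) [-+-] → (-1.05671, -1.20345, -0.4307)–(-0.875775, -1.51684, -0.4307)  len=0.3619
  (v19,v24,v15) [--+] → (-1.73033, -1.39727, -0.4307)–(-2.53705, 0, -0.4307)  len=1.6134
  (v15,v24,v20) [+-+] → (-1.73033, -1.39727, -0.4307)–(-1.26852, -2.19715, -0.4307)  len=0.9236
  (v23,v28,v24) [++-] → (0.5139, -1.51684, -0.4307)–(-0.875775, -1.51684, -0.4307)  len=1.3897
  (v24,v28,v29) [-+-] → (0.5139, -1.51684, -0.4307)–(0.875775, -1.51684, -0.4307)  len=0.3619
  (v24,v29,v20) [--+] → (0.344912, -2.19715, -0.4307)–(-1.26852, -2.19715, -0.4307)  len=1.6134
  (v20,v29,v25) [+-+] → (0.344912, -2.19715, -0.4307)–(1.26852, -2.19715, -0.4307)  len=0.9236
  (v28,v3,v29) [++-] → (1.57061, -0.313392, -0.4307)–(0.875775, -1.51684, -0.4307)  len=1.3896
  (v29,v3,v4) [-+-] → (1.57061, -0.313392, -0.4307)–(1.75155, 0, -0.4307)  len=0.3619
  (v29,v4,v25) [--+] → (2.07524, -0.79988, -0.4307)–(1.26852, -2.19715, -0.4307)  len=1.6134
  (v25,v4,v0) [+-+] → (2.07524, -0.79988, -0.4307)–(2.53705, 0, -0.4307)  len=0.9236

Chained into 2 loop(s):
  loop 1: 12 segments, perimeter = 10.5092
  loop 2: 12 segments, perimeter = 15.2223
Total perimeter = 25.731

loops=2 perimeter=25.731


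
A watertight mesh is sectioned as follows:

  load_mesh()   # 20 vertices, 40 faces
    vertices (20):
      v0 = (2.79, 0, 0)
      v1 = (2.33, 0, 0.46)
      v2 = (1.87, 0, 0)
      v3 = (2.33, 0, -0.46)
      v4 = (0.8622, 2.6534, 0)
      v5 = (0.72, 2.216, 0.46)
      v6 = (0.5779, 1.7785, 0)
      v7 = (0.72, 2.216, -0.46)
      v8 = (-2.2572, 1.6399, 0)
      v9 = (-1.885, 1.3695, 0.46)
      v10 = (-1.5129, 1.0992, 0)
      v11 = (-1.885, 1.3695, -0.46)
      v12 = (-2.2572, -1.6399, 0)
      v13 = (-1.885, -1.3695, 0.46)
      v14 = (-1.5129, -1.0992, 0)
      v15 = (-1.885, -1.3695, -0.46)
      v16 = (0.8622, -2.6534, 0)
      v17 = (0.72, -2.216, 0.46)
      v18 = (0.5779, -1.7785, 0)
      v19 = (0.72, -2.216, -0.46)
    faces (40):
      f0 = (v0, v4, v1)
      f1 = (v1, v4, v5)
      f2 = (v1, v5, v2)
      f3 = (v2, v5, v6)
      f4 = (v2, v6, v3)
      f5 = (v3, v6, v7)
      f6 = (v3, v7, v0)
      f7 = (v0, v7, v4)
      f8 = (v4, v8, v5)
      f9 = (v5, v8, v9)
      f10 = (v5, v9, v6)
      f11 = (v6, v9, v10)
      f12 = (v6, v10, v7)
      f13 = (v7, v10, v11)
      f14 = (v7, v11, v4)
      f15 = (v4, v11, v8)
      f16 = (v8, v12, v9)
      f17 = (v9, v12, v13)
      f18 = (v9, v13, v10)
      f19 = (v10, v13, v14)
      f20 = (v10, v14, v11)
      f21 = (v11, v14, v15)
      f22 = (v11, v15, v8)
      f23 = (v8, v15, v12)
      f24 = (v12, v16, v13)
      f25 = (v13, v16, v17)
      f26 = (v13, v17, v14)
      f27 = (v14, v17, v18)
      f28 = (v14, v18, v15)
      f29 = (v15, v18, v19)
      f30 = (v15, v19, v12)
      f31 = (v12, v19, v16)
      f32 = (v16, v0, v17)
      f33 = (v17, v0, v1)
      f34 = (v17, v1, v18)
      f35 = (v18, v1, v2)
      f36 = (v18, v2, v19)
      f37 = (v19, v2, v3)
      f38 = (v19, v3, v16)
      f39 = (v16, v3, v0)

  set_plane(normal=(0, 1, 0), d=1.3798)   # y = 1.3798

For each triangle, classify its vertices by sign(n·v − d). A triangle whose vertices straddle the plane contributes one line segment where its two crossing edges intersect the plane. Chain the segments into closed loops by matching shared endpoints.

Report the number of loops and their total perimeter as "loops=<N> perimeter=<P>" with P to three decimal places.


Straddling triangles (18 of 40):
  (v0,v4,v1) [-+-] → (1.78752, 1.3798, 0)–(1.56673, 1.3798, 0.220794)  len=0.3123
  (v1,v4,v5) [-++] → (1.56673, 1.3798, 0.220794)–(1.32753, 1.3798, 0.46)  len=0.3383
  (v1,v5,v2) [-+-] → (1.32753, 1.3798, 0.46)–(1.15395, 1.3798, 0.286421)  len=0.2455
  (v2,v5,v6) [-++] → (1.15395, 1.3798, 0.286421)–(0.86756, 1.3798, 0)  len=0.4050
  (v2,v6,v3) [-+-] → (0.86756, 1.3798, 0)–(0.970682, 1.3798, -0.103122)  len=0.1458
  (v3,v6,v7) [-++] → (0.970682, 1.3798, -0.103122)–(1.32753, 1.3798, -0.46)  len=0.5047
  (v3,v7,v0) [-+-] → (1.32753, 1.3798, -0.46)–(1.50111, 1.3798, -0.286421)  len=0.2455
  (v0,v7,v4) [-++] → (1.50111, 1.3798, -0.286421)–(1.78752, 1.3798, 0)  len=0.4051
  (v5,v8,v9) [++-] → (-1.89918, 1.3798, 0.442478)–(-1.8533, 1.3798, 0.46)  len=0.0491
  (v5,v9,v6) [+-+] → (-1.8533, 1.3798, 0.46)–(-1.82298, 1.3798, 0.448416)  len=0.0325
  (v6,v9,v10) [+--] → (-1.82298, 1.3798, 0.448416)–(-0.649248, 1.3798, 0)  len=1.2565
  (v6,v10,v7) [+-+] → (-0.649248, 1.3798, 0)–(-0.951876, 1.3798, -0.115577)  len=0.3239
  (v7,v10,v11) [+--] → (-0.951876, 1.3798, -0.115577)–(-1.8533, 1.3798, -0.46)  len=0.9650
  (v7,v11,v4) [+-+] → (-1.8533, 1.3798, -0.46)–(-1.86296, 1.3798, -0.45631)  len=0.0103
  (v4,v11,v8) [+-+] → (-1.86296, 1.3798, -0.45631)–(-1.89918, 1.3798, -0.442478)  len=0.0388
  (v8,v12,v9) [+--] → (-2.2572, 1.3798, 0)–(-1.89918, 1.3798, 0.442478)  len=0.5692
  (v11,v15,v8) [--+] → (-2.22503, 1.3798, -0.0397574)–(-1.89918, 1.3798, -0.442478)  len=0.5180
  (v8,v15,v12) [+--] → (-2.22503, 1.3798, -0.0397574)–(-2.2572, 1.3798, 0)  len=0.0511

Chained into 2 loop(s):
  loop 1: 8 segments, perimeter = 2.6021
  loop 2: 10 segments, perimeter = 3.8144
Total perimeter = 6.417

loops=2 perimeter=6.417


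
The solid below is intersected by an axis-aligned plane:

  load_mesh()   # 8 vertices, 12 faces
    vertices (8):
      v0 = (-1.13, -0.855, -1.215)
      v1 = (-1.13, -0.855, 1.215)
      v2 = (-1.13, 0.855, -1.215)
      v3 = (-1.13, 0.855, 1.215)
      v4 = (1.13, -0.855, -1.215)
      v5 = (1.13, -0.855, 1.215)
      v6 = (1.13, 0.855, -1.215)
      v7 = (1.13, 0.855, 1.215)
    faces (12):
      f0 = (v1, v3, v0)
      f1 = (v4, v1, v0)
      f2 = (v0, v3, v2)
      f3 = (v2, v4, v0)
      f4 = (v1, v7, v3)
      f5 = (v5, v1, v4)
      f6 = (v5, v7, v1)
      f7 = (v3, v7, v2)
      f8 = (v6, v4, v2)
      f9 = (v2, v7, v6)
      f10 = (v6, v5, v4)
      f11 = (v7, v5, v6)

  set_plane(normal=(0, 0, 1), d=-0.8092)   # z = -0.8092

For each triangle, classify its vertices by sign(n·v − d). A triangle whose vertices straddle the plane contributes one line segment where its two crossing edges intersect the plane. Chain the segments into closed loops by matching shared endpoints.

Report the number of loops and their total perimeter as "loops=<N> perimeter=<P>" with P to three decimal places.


loops=1 perimeter=7.940

Straddling triangles (8 of 12):
  (v1,v3,v0) [++-] → (-1.13, -0.569437, -0.8092)–(-1.13, -0.855, -0.8092)  len=0.2856
  (v4,v1,v0) [-+-] → (0.752589, -0.855, -0.8092)–(-1.13, -0.855, -0.8092)  len=1.8826
  (v0,v3,v2) [-+-] → (-1.13, -0.569437, -0.8092)–(-1.13, 0.855, -0.8092)  len=1.4244
  (v5,v1,v4) [++-] → (0.752589, -0.855, -0.8092)–(1.13, -0.855, -0.8092)  len=0.3774
  (v3,v7,v2) [++-] → (-0.752589, 0.855, -0.8092)–(-1.13, 0.855, -0.8092)  len=0.3774
  (v2,v7,v6) [-+-] → (-0.752589, 0.855, -0.8092)–(1.13, 0.855, -0.8092)  len=1.8826
  (v6,v5,v4) [-+-] → (1.13, 0.569437, -0.8092)–(1.13, -0.855, -0.8092)  len=1.4244
  (v7,v5,v6) [++-] → (1.13, 0.569437, -0.8092)–(1.13, 0.855, -0.8092)  len=0.2856

Chained into 1 loop(s):
  loop 1: 8 segments, perimeter = 7.9400
Total perimeter = 7.940


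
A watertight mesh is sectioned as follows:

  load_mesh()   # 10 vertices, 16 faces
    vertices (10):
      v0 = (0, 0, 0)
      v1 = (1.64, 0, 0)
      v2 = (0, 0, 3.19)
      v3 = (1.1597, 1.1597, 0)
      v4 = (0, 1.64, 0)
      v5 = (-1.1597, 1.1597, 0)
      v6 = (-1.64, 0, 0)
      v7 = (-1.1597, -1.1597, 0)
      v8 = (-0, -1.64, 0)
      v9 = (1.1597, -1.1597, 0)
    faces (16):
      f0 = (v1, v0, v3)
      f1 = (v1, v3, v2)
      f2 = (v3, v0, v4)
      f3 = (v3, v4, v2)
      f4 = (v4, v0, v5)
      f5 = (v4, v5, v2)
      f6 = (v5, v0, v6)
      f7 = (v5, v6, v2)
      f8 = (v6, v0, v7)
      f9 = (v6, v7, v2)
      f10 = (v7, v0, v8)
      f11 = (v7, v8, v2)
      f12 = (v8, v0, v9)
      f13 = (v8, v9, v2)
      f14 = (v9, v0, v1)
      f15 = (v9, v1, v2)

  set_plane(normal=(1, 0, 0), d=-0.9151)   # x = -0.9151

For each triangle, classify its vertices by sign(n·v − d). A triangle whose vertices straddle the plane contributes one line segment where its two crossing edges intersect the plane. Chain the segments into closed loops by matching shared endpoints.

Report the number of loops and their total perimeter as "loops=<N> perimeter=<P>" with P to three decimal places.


loops=1 perimeter=6.385

Straddling triangles (8 of 16):
  (v4,v0,v5) [++-] → (-0.9151, 0.9151, 0)–(-0.9151, 1.261, 0)  len=0.3459
  (v4,v5,v2) [+-+] → (-0.9151, 1.261, 0)–(-0.9151, 0.9151, 0.672824)  len=0.7565
  (v5,v0,v6) [-+-] → (-0.9151, 0.9151, 0)–(-0.9151, 0, 0)  len=0.9151
  (v5,v6,v2) [--+] → (-0.9151, 0, 1.41002)–(-0.9151, 0.9151, 0.672824)  len=1.1751
  (v6,v0,v7) [-+-] → (-0.9151, 0, 0)–(-0.9151, -0.9151, 0)  len=0.9151
  (v6,v7,v2) [--+] → (-0.9151, -0.9151, 0.672824)–(-0.9151, 0, 1.41002)  len=1.1751
  (v7,v0,v8) [-++] → (-0.9151, -0.9151, 0)–(-0.9151, -1.261, 0)  len=0.3459
  (v7,v8,v2) [-++] → (-0.9151, -1.261, 0)–(-0.9151, -0.9151, 0.672824)  len=0.7565

Chained into 1 loop(s):
  loop 1: 8 segments, perimeter = 6.3853
Total perimeter = 6.385
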